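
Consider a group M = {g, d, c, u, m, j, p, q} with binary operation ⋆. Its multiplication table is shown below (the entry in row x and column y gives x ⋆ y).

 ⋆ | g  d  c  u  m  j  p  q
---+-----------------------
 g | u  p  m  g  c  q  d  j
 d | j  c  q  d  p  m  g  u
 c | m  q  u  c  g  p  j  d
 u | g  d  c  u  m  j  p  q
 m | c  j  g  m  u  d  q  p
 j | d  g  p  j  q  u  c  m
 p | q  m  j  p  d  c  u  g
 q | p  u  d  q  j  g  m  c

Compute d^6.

d^1 = d
d^2 = d ⋆ d = c
d^3 = c ⋆ d = q
d^4 = q ⋆ d = u
d^5 = u ⋆ d = d
d^6 = d ⋆ d = c
(Structurally, M here is isomorphic to the dihedral group D_4.)

c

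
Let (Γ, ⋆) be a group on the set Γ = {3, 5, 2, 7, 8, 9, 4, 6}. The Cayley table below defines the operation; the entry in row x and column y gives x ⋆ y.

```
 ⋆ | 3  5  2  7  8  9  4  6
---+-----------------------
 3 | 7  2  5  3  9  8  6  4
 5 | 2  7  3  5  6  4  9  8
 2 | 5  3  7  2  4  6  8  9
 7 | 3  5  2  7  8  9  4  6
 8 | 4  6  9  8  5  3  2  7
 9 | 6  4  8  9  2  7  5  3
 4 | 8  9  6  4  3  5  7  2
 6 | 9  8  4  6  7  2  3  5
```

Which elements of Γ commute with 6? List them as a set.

Compare row 6 with column 6 entry by entry.
8 ⋆ 6 = 7 = 6 ⋆ 8, so 8 commutes with 6.
2 ⋆ 6 = 9 but 6 ⋆ 2 = 4, so 2 does not.
Collecting the elements that commute with 6: C(6) = {5, 6, 7, 8}.
(Structurally, Γ here is isomorphic to the dihedral group D_4.)

{5, 6, 7, 8}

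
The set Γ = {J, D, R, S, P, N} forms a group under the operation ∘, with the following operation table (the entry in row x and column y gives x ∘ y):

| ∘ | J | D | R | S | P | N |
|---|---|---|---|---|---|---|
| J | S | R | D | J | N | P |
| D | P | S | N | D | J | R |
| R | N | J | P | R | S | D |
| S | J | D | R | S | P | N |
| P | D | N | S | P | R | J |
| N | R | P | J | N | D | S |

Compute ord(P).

The identity element is S (its row matches the header).
P^1 = P
P^2 = P ∘ P = R
P^3 = R ∘ P = S
The first power of P equal to the identity is P^3, so ord(P) = 3.

3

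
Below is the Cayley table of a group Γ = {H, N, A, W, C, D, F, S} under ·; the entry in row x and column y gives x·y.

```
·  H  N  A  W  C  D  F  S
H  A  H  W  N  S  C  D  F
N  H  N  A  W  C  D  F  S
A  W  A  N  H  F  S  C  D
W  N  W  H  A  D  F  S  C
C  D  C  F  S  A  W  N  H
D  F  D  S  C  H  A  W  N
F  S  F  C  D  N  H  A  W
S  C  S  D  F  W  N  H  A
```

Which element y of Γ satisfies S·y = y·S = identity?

First locate the identity: row N matches the header, so N is the identity.
Scan row S for N: S·D = N. Hence S^(-1) = D.

D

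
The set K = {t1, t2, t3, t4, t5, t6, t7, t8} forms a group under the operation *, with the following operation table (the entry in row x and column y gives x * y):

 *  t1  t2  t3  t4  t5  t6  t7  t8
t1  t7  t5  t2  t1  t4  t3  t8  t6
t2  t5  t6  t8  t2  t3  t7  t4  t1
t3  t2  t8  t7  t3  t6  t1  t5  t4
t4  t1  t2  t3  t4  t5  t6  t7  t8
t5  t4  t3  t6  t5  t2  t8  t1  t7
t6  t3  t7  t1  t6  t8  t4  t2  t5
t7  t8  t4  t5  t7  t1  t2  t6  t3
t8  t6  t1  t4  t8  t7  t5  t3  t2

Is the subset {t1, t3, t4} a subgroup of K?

t1 * t1 = t7, which is not in {t1, t3, t4}.
The subset is not closed under *, so it is not a subgroup.

No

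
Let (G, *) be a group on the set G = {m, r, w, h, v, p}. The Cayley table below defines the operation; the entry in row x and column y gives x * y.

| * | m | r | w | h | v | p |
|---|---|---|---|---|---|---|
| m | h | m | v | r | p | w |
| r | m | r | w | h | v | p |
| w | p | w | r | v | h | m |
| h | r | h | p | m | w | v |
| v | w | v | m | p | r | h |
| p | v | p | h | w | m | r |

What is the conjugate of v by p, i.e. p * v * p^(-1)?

w

The identity is r. In row p, the entry r sits in column p, so p^(-1) = p.
p * v = m
m * p = w
(Structurally, G here is isomorphic to the symmetric group S_3.)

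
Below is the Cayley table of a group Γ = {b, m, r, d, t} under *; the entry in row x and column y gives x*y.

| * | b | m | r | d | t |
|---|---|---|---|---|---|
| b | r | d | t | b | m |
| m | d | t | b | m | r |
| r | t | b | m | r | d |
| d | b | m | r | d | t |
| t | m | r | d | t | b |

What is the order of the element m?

The identity element is d (its row matches the header).
m^1 = m
m^2 = m*m = t
m^3 = t*m = r
m^4 = r*m = b
m^5 = b*m = d
The first power of m equal to the identity is m^5, so ord(m) = 5.

5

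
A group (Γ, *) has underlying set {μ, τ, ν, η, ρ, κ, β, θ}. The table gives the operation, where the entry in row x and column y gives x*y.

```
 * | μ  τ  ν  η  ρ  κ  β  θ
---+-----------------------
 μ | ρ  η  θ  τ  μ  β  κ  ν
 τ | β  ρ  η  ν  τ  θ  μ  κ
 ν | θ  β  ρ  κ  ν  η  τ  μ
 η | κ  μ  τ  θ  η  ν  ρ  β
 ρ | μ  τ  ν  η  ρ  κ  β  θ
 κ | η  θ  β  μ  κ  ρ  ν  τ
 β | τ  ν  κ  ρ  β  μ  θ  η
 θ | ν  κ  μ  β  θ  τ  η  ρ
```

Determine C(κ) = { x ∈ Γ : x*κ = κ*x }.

{θ, κ, ρ, τ}

Compare row κ with column κ entry by entry.
θ*κ = τ = κ*θ, so θ commutes with κ.
μ*κ = β but κ*μ = η, so μ does not.
Collecting the elements that commute with κ: C(κ) = {θ, κ, ρ, τ}.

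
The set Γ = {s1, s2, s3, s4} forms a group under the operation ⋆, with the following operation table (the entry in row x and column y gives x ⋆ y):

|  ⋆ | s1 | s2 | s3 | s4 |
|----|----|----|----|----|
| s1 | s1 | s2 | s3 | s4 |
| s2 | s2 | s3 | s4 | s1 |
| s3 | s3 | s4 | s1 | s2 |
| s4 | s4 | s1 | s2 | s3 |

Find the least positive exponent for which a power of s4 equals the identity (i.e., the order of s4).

The identity element is s1 (its row matches the header).
s4^1 = s4
s4^2 = s4 ⋆ s4 = s3
s4^3 = s3 ⋆ s4 = s2
s4^4 = s2 ⋆ s4 = s1
The first power of s4 equal to the identity is s4^4, so ord(s4) = 4.

4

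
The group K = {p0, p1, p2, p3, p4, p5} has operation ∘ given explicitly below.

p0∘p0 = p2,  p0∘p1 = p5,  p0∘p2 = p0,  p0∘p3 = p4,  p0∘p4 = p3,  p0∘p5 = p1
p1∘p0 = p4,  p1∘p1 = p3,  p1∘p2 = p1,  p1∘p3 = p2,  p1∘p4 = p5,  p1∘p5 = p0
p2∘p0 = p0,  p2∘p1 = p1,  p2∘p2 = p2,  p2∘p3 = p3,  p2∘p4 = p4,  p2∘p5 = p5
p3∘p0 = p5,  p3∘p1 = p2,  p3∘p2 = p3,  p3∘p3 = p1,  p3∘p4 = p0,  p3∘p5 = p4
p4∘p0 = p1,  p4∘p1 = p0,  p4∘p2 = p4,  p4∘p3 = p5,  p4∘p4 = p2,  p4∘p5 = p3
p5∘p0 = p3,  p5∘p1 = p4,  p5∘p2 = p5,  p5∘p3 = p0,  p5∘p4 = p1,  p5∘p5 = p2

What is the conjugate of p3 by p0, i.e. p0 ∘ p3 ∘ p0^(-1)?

The identity is p2. In row p0, the entry p2 sits in column p0, so p0^(-1) = p0.
p0 ∘ p3 = p4
p4 ∘ p0 = p1

p1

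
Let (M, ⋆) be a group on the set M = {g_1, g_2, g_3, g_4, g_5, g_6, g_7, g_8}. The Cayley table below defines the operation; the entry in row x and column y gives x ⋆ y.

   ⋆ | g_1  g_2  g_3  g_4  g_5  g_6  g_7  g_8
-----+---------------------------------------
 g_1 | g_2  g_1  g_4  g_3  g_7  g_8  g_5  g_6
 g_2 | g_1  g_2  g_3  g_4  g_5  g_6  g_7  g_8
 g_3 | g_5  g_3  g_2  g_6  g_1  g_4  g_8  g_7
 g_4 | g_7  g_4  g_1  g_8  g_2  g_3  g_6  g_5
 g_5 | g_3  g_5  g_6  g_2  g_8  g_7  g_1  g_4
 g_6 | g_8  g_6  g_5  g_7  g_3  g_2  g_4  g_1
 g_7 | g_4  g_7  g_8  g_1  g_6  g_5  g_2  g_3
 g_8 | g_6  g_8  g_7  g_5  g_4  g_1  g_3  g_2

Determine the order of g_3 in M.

The identity element is g_2 (its row matches the header).
g_3^1 = g_3
g_3^2 = g_3 ⋆ g_3 = g_2
The first power of g_3 equal to the identity is g_3^2, so ord(g_3) = 2.

2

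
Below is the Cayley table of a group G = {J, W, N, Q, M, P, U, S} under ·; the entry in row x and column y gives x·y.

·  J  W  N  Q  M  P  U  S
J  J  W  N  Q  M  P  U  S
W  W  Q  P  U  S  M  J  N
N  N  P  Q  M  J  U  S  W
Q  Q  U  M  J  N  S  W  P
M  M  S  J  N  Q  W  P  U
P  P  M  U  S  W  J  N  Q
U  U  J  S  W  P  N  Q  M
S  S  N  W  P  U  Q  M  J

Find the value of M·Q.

N

Read row M, column Q: M·Q = N.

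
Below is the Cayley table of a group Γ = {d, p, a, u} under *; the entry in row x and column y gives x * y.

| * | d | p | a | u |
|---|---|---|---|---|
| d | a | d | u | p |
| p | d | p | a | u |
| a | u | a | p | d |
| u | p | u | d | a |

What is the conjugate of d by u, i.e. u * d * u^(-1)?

The identity is p. In row u, the entry p sits in column d, so u^(-1) = d.
u * d = p
p * d = d
(Structurally, Γ here is isomorphic to the cyclic group Z_4.)

d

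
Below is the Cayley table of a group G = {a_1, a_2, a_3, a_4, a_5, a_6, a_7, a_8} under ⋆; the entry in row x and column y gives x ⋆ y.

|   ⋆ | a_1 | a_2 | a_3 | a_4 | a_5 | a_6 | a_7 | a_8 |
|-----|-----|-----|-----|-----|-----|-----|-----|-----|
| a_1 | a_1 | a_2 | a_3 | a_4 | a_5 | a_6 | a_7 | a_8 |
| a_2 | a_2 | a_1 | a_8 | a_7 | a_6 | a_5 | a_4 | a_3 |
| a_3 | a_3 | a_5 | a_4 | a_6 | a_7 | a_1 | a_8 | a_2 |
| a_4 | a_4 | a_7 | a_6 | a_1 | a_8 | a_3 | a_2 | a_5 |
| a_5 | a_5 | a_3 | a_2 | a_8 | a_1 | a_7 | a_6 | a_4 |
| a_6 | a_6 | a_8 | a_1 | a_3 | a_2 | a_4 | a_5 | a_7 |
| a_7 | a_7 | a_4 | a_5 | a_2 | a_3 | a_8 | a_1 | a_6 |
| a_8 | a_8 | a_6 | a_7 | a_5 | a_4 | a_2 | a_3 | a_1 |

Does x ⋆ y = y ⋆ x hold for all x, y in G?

a_3 ⋆ a_5 = a_7 but a_5 ⋆ a_3 = a_2.
Since a_3 and a_5 do not commute, G is not abelian.

No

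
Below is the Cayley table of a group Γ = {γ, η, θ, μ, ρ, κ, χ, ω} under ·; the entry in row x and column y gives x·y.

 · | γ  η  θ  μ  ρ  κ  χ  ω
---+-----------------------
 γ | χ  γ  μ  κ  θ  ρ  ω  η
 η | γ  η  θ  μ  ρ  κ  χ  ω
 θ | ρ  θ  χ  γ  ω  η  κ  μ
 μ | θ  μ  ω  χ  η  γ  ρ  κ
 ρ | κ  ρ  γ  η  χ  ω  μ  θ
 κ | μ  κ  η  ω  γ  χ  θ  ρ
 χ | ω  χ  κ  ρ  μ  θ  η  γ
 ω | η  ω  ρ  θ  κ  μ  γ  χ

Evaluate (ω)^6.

χ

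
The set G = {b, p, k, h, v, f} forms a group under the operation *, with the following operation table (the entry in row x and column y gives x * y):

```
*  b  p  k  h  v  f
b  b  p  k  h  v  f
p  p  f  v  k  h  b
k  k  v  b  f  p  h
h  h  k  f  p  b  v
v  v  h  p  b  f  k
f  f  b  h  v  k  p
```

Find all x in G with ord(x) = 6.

{h, v}

Identity is b. Compute the order of each non-identity element by repeated multiplication:
  p: p → f → b  (order 3)
  k: k → b  (order 2)
  h: h → p → k → f → v → b  (order 6)
  v: v → f → k → p → h → b  (order 6)
  f: f → p → b  (order 3)
Elements of order 6: {h, v}.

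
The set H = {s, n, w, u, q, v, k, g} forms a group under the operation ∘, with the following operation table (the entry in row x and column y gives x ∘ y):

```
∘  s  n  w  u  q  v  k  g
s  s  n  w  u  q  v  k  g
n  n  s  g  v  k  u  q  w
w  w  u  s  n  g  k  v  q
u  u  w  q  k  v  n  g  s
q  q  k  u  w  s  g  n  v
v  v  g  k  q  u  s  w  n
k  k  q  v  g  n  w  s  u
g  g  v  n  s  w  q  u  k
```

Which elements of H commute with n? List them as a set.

{k, n, q, s}

Compare row n with column n entry by entry.
k ∘ n = q = n ∘ k, so k commutes with n.
v ∘ n = g but n ∘ v = u, so v does not.
Collecting the elements that commute with n: C(n) = {k, n, q, s}.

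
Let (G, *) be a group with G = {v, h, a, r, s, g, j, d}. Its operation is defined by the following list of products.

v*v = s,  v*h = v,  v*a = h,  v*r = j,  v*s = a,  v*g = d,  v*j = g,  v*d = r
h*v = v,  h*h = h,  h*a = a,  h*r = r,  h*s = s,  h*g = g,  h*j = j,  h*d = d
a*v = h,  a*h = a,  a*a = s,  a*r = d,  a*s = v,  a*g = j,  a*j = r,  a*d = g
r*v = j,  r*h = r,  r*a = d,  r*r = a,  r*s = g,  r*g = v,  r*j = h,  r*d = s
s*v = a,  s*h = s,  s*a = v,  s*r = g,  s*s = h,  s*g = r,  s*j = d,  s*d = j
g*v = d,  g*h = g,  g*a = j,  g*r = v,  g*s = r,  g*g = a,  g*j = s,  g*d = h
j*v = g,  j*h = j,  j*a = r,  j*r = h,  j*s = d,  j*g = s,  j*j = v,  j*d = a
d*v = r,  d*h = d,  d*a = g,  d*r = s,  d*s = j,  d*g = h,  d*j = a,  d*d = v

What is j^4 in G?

j^1 = j
j^2 = j * j = v
j^3 = v * j = g
j^4 = g * j = s
(Structurally, G here is isomorphic to the cyclic group Z_8.)

s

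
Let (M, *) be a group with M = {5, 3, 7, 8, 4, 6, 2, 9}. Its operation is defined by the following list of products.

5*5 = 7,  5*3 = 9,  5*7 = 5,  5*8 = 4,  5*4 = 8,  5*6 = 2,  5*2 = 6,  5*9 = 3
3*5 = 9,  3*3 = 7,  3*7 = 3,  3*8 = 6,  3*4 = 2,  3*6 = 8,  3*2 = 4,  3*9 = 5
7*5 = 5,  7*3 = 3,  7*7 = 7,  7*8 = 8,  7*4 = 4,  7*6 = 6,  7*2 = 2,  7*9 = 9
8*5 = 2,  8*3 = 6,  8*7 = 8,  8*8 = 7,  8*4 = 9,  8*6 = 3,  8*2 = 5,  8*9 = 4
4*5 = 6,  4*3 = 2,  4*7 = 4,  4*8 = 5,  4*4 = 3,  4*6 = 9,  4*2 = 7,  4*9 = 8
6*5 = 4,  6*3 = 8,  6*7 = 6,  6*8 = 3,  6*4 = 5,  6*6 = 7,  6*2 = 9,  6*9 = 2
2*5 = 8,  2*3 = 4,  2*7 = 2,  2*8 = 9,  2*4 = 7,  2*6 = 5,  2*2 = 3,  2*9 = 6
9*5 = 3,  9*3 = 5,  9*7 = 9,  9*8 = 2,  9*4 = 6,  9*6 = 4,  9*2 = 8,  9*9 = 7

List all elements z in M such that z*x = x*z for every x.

An element z is central iff its row equals its column in the table.
For 5: 5*2 = 6 ≠ 8 = 2*5, so 5 ∉ Z.
Checking each element this way leaves Z(M) = {3, 7}.

{3, 7}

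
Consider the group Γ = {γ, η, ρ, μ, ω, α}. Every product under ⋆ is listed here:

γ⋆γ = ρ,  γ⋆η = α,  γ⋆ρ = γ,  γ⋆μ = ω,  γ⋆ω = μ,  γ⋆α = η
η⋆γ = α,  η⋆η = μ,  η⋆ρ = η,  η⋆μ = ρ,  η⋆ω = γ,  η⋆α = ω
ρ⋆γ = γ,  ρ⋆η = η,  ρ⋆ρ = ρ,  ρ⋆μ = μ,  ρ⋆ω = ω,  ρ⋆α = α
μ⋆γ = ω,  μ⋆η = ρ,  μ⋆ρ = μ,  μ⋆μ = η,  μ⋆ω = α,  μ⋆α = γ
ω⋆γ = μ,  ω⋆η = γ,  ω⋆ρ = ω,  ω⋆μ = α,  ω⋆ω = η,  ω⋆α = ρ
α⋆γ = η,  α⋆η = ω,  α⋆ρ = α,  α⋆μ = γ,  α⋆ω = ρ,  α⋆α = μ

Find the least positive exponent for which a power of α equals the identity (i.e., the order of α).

The identity element is ρ (its row matches the header).
α^1 = α
α^2 = α ⋆ α = μ
α^3 = μ ⋆ α = γ
α^4 = γ ⋆ α = η
α^5 = η ⋆ α = ω
α^6 = ω ⋆ α = ρ
The first power of α equal to the identity is α^6, so ord(α) = 6.

6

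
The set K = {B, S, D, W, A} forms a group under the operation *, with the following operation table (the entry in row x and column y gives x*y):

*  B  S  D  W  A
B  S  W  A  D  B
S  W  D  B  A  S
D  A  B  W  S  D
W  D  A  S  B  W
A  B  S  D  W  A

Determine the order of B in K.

The identity element is A (its row matches the header).
B^1 = B
B^2 = B*B = S
B^3 = S*B = W
B^4 = W*B = D
B^5 = D*B = A
The first power of B equal to the identity is B^5, so ord(B) = 5.

5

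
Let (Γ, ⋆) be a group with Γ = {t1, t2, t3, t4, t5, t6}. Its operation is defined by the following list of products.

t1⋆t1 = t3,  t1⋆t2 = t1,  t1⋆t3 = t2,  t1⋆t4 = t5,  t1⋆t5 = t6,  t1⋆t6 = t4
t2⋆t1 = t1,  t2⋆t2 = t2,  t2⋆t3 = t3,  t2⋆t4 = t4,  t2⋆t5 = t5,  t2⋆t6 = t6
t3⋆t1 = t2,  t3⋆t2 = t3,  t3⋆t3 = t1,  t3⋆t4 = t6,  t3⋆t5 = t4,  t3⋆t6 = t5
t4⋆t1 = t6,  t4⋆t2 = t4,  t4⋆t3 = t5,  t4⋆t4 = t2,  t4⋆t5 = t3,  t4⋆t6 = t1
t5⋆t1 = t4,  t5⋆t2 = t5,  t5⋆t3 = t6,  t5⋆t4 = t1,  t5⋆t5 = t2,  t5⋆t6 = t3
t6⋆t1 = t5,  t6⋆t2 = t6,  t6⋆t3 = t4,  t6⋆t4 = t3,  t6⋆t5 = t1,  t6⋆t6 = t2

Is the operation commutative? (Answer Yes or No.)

t1 ⋆ t6 = t4 but t6 ⋆ t1 = t5.
Since t1 and t6 do not commute, Γ is not abelian.

No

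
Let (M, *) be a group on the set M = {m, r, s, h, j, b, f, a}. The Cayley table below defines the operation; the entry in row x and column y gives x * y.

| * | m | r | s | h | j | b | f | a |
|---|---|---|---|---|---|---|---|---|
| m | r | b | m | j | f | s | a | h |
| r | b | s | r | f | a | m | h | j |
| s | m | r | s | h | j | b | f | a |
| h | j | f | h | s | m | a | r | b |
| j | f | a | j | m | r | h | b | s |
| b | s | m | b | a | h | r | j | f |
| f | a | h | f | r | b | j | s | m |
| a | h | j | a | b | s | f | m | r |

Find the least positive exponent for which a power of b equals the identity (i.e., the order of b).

4

The identity element is s (its row matches the header).
b^1 = b
b^2 = b * b = r
b^3 = r * b = m
b^4 = m * b = s
The first power of b equal to the identity is b^4, so ord(b) = 4.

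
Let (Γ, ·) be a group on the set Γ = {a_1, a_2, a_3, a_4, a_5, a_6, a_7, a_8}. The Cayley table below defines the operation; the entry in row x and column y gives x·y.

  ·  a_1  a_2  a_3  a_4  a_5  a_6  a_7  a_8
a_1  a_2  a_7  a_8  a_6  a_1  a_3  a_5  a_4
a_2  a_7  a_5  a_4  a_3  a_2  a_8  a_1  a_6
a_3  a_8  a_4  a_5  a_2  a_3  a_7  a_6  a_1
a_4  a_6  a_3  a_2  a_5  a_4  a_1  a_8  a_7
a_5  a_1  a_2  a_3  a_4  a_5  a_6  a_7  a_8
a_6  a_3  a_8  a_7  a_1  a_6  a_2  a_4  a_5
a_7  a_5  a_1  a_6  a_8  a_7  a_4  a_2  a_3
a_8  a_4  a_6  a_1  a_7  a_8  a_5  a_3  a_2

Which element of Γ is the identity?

a_5

The identity e satisfies e·x = x for all x, so its row in the table reproduces the column headers.
Row a_5 reads: a_1, a_2, a_3, a_4, a_5, a_6, a_7, a_8 — exactly the header order. So a_5 is the identity.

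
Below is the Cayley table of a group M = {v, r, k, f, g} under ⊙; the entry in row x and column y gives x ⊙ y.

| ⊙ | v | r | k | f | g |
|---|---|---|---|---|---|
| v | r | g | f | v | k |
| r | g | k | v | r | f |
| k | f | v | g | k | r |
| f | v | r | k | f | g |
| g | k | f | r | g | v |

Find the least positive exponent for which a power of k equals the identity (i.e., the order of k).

The identity element is f (its row matches the header).
k^1 = k
k^2 = k ⊙ k = g
k^3 = g ⊙ k = r
k^4 = r ⊙ k = v
k^5 = v ⊙ k = f
The first power of k equal to the identity is k^5, so ord(k) = 5.
(Structurally, M here is isomorphic to the cyclic group Z_5.)

5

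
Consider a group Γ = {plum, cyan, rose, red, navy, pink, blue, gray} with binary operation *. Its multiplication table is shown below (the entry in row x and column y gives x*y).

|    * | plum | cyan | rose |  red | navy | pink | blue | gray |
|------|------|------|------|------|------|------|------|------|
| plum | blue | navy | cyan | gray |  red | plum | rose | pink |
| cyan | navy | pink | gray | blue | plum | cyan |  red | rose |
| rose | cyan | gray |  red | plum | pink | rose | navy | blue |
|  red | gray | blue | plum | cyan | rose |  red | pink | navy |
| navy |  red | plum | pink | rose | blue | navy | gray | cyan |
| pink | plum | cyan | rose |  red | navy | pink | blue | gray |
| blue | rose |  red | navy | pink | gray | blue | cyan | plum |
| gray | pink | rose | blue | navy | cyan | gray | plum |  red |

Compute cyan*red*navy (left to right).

gray

cyan*red = blue
blue*navy = gray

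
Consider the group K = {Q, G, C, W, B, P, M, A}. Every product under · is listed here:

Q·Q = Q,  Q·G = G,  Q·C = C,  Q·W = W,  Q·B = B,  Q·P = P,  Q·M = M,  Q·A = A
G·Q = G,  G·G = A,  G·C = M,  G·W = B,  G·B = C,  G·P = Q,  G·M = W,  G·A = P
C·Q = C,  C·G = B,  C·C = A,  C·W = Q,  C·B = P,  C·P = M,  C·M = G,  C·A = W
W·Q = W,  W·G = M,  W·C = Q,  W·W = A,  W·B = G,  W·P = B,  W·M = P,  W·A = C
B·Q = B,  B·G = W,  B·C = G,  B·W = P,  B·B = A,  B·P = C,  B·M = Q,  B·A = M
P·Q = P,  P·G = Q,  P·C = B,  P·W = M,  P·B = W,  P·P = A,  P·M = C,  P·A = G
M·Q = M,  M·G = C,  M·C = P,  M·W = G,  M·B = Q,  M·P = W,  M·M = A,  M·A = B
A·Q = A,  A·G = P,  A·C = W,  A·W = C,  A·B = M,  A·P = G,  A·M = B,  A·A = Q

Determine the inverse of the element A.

First locate the identity: row Q matches the header, so Q is the identity.
Scan row A for Q: A·A = Q. Hence A^(-1) = A.
(Structurally, K here is isomorphic to the quaternion group Q_8.)

A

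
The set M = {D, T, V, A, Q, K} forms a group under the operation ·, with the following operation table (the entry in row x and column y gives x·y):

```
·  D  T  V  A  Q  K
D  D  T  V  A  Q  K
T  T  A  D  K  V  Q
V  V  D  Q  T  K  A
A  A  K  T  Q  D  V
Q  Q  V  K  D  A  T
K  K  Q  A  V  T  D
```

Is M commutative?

Check whether the table is symmetric across its main diagonal.
Every entry (row x, col y) equals the entry (row y, col x), so M is abelian.
(In fact M ≅ the cyclic group Z_6.)

Yes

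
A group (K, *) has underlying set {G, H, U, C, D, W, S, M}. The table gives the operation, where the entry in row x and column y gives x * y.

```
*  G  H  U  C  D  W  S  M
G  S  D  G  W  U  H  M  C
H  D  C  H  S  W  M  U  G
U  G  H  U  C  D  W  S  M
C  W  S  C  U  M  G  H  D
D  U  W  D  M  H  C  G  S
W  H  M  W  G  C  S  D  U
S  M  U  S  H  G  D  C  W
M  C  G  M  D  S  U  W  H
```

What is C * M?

D

Read row C, column M: C * M = D.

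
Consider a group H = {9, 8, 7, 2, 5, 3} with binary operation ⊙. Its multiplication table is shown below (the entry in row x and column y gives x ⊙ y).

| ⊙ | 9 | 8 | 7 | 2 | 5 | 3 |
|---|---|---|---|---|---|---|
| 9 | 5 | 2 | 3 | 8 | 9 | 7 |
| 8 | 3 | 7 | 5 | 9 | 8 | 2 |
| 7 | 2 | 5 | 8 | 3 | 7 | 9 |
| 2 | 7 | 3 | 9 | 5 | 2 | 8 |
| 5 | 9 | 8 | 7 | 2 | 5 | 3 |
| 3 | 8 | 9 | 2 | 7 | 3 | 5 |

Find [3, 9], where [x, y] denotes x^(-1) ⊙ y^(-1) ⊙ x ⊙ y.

7

Identity is 5; from the table 3^(-1) = 3 and 9^(-1) = 9.
3 ⊙ 9 = 8
8 ⊙ 3 = 2
2 ⊙ 9 = 7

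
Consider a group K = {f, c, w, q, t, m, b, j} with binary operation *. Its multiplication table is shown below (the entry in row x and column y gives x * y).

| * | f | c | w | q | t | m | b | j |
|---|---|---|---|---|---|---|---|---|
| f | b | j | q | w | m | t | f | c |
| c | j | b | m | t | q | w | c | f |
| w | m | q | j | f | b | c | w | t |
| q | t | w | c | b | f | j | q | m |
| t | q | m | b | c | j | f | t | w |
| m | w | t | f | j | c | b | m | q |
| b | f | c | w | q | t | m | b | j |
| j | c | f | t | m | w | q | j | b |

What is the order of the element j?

The identity element is b (its row matches the header).
j^1 = j
j^2 = j * j = b
The first power of j equal to the identity is j^2, so ord(j) = 2.

2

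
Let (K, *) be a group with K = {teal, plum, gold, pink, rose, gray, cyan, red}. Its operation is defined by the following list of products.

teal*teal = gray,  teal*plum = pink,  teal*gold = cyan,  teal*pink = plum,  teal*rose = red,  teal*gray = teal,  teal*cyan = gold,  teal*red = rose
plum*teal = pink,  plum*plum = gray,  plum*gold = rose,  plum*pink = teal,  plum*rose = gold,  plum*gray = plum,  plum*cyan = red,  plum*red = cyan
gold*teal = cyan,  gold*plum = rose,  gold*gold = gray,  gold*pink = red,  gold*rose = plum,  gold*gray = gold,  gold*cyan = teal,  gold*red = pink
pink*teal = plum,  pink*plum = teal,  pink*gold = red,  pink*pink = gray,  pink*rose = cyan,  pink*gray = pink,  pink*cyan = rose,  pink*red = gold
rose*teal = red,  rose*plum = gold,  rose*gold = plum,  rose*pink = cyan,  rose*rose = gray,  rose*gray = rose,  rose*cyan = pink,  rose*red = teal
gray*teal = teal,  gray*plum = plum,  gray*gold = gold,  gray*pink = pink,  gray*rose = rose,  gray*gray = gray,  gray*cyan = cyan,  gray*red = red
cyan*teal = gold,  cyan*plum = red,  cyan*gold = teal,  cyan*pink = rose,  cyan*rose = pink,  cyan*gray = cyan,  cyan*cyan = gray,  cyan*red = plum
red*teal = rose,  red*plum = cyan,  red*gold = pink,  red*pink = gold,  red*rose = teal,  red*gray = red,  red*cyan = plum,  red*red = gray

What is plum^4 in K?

plum^1 = plum
plum^2 = plum * plum = gray
plum^3 = gray * plum = plum
plum^4 = plum * plum = gray

gray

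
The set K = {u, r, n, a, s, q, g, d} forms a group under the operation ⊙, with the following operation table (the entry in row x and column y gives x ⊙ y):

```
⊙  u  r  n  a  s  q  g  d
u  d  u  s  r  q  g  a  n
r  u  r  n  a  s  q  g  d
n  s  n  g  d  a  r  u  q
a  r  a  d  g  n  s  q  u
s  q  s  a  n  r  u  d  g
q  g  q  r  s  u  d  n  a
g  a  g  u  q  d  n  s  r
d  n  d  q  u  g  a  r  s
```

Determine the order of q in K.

8

The identity element is r (its row matches the header).
q^1 = q
q^2 = q ⊙ q = d
q^3 = d ⊙ q = a
q^4 = a ⊙ q = s
q^5 = s ⊙ q = u
q^6 = u ⊙ q = g
q^7 = g ⊙ q = n
q^8 = n ⊙ q = r
The first power of q equal to the identity is q^8, so ord(q) = 8.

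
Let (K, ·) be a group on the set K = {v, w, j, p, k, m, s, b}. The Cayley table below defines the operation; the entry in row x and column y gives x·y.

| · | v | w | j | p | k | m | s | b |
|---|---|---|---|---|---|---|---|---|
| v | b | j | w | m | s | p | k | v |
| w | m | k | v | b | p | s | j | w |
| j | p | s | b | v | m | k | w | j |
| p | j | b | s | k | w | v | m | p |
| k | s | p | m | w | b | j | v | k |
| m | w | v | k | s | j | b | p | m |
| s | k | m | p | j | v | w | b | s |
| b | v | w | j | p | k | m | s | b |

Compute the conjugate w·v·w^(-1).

s

The identity is b. In row w, the entry b sits in column p, so w^(-1) = p.
w·v = m
m·p = s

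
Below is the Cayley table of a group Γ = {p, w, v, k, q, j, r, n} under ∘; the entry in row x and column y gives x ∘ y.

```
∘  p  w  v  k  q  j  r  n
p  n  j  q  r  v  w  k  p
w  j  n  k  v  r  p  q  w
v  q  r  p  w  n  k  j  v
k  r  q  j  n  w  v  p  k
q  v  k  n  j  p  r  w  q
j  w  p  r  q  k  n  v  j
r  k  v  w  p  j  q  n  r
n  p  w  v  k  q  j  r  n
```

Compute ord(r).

2

The identity element is n (its row matches the header).
r^1 = r
r^2 = r ∘ r = n
The first power of r equal to the identity is r^2, so ord(r) = 2.
(Structurally, Γ here is isomorphic to the dihedral group D_4.)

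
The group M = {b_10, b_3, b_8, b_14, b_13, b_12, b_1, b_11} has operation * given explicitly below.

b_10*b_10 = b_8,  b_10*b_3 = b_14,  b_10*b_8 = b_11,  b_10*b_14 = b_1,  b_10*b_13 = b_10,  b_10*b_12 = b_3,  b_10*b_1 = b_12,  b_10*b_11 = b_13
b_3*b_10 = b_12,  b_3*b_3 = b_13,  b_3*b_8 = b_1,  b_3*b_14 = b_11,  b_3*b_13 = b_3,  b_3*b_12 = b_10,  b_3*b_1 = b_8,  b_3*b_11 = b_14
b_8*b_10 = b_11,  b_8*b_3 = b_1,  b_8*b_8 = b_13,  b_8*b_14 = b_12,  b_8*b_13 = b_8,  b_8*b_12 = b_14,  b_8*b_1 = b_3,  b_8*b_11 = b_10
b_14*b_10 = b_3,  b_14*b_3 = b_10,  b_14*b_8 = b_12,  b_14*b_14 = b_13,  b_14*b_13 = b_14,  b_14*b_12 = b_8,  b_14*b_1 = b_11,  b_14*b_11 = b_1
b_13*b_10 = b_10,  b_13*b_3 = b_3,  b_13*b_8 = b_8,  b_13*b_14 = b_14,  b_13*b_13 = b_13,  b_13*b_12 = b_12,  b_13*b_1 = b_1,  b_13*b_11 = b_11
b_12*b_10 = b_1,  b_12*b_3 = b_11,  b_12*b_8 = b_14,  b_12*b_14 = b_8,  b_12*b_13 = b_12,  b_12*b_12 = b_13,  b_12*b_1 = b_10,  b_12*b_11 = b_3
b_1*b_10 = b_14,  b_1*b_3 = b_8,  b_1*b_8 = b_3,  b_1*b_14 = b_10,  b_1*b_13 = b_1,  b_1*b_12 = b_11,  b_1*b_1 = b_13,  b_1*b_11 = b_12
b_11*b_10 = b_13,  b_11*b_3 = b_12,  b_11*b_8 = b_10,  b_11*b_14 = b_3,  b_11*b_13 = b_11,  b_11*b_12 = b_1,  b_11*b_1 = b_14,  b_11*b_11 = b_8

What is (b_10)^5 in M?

b_10

b_10^1 = b_10
b_10^2 = b_10*b_10 = b_8
b_10^3 = b_8*b_10 = b_11
b_10^4 = b_11*b_10 = b_13
b_10^5 = b_13*b_10 = b_10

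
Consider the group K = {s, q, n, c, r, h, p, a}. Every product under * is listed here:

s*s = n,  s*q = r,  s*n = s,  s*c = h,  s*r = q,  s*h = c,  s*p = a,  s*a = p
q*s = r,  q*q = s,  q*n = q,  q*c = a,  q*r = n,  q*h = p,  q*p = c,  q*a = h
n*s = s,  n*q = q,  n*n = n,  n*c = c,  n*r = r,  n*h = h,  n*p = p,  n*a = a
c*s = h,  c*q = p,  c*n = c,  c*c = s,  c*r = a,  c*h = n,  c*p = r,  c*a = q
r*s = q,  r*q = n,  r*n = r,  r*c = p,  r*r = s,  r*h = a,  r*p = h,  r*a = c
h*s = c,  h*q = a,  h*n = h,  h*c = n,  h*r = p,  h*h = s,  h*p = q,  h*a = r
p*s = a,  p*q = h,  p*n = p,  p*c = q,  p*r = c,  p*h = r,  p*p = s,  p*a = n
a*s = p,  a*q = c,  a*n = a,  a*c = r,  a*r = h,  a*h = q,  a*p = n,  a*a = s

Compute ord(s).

The identity element is n (its row matches the header).
s^1 = s
s^2 = s * s = n
The first power of s equal to the identity is s^2, so ord(s) = 2.

2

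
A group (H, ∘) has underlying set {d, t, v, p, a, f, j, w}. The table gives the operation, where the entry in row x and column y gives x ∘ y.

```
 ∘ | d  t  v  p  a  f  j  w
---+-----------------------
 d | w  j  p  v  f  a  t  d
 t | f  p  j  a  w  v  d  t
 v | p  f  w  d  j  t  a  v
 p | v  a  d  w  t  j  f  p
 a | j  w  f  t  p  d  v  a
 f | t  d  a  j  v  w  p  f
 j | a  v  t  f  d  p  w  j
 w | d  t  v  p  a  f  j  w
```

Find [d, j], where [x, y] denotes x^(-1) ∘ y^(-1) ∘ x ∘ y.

p

Identity is w; from the table d^(-1) = d and j^(-1) = j.
d ∘ j = t
t ∘ d = f
f ∘ j = p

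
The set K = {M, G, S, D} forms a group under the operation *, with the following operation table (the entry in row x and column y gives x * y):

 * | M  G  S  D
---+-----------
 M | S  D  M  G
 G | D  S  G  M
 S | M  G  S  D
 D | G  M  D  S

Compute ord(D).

2

The identity element is S (its row matches the header).
D^1 = D
D^2 = D * D = S
The first power of D equal to the identity is D^2, so ord(D) = 2.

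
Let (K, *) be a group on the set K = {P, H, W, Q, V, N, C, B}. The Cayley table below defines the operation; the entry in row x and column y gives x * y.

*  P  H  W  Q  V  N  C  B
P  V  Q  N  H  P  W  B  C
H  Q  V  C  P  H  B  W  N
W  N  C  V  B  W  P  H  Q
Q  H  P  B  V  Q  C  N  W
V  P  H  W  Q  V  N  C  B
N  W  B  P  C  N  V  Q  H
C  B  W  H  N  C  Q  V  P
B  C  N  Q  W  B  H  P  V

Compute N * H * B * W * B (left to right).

N * H = B
B * B = V
V * W = W
W * B = Q
(Structurally, K here is isomorphic to the elementary abelian group (Z_2)^3.)

Q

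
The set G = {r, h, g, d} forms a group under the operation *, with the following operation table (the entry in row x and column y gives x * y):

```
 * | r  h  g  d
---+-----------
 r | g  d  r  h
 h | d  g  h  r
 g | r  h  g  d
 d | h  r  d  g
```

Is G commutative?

Yes

Check whether the table is symmetric across its main diagonal.
Every entry (row x, col y) equals the entry (row y, col x), so G is abelian.
(In fact G ≅ the Klein four-group V_4.)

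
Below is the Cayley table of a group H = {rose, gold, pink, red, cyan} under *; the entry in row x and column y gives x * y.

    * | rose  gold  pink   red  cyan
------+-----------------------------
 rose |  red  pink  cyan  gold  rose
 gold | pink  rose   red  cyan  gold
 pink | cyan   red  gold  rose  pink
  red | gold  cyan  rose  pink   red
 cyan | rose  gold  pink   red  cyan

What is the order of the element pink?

The identity element is cyan (its row matches the header).
pink^1 = pink
pink^2 = pink * pink = gold
pink^3 = gold * pink = red
pink^4 = red * pink = rose
pink^5 = rose * pink = cyan
The first power of pink equal to the identity is pink^5, so ord(pink) = 5.

5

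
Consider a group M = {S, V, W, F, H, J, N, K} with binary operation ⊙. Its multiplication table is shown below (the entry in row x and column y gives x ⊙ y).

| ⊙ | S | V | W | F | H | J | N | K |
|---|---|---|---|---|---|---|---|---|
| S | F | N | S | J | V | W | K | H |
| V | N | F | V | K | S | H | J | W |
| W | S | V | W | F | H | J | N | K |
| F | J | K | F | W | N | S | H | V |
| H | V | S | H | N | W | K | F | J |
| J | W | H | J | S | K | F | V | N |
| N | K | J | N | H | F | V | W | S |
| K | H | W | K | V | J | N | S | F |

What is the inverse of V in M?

K

First locate the identity: row W matches the header, so W is the identity.
Scan row V for W: V ⊙ K = W. Hence V^(-1) = K.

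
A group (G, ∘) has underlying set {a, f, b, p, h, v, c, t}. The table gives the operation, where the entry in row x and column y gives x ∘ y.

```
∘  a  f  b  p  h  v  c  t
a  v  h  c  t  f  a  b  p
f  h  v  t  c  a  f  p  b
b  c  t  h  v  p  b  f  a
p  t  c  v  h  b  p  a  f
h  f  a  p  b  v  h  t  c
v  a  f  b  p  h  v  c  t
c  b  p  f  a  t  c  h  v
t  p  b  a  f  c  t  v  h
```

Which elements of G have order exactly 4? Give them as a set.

Identity is v. Compute the order of each non-identity element by repeated multiplication:
  a: a → v  (order 2)
  f: f → v  (order 2)
  b: b → h → p → v  (order 4)
  p: p → h → b → v  (order 4)
  h: h → v  (order 2)
  c: c → h → t → v  (order 4)
  t: t → h → c → v  (order 4)
Elements of order 4: {b, c, p, t}.

{b, c, p, t}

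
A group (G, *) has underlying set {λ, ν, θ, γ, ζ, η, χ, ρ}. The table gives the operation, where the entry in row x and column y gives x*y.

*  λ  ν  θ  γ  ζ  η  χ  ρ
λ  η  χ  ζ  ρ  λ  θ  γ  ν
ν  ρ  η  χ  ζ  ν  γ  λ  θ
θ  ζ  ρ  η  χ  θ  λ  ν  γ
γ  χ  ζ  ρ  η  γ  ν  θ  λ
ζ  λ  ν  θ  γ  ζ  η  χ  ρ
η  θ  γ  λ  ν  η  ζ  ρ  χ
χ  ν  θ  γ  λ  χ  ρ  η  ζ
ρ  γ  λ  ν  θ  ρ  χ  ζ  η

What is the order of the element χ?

4

The identity element is ζ (its row matches the header).
χ^1 = χ
χ^2 = χ*χ = η
χ^3 = η*χ = ρ
χ^4 = ρ*χ = ζ
The first power of χ equal to the identity is χ^4, so ord(χ) = 4.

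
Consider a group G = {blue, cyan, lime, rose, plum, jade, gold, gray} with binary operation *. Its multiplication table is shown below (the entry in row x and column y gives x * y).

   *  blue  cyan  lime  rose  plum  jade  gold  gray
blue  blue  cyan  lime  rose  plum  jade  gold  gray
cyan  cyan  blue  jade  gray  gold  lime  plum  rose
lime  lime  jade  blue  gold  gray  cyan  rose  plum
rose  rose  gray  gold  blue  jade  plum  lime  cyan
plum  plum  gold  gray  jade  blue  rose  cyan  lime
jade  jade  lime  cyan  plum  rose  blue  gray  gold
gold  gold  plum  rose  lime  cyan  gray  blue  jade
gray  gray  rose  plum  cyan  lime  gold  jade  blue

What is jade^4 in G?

blue

jade^1 = jade
jade^2 = jade * jade = blue
jade^3 = blue * jade = jade
jade^4 = jade * jade = blue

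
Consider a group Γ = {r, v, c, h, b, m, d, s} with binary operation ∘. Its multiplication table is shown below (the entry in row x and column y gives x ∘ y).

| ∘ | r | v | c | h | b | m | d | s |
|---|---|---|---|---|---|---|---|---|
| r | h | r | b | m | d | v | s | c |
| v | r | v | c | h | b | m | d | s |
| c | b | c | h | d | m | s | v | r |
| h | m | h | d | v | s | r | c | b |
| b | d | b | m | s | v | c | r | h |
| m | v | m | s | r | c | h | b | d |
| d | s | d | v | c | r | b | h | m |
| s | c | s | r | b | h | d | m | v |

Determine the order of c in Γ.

The identity element is v (its row matches the header).
c^1 = c
c^2 = c ∘ c = h
c^3 = h ∘ c = d
c^4 = d ∘ c = v
The first power of c equal to the identity is c^4, so ord(c) = 4.
(Structurally, Γ here is isomorphic to Z_2 x Z_4.)

4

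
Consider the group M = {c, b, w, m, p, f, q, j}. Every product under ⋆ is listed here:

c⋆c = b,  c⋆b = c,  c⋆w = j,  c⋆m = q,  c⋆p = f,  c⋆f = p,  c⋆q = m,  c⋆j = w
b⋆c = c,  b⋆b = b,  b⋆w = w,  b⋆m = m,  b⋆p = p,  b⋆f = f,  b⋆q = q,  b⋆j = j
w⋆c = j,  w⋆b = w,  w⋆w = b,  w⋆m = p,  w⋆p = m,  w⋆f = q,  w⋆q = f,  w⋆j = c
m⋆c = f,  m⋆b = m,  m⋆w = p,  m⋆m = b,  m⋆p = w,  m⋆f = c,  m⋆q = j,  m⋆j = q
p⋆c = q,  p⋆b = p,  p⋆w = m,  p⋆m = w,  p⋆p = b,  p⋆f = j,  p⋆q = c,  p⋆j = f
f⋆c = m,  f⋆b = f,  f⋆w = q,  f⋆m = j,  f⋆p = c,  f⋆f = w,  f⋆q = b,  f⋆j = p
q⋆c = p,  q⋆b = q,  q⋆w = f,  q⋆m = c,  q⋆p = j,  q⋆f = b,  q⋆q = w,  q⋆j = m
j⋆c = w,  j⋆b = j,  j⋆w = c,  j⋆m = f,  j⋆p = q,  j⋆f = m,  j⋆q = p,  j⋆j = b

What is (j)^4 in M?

j^1 = j
j^2 = j ⋆ j = b
j^3 = b ⋆ j = j
j^4 = j ⋆ j = b

b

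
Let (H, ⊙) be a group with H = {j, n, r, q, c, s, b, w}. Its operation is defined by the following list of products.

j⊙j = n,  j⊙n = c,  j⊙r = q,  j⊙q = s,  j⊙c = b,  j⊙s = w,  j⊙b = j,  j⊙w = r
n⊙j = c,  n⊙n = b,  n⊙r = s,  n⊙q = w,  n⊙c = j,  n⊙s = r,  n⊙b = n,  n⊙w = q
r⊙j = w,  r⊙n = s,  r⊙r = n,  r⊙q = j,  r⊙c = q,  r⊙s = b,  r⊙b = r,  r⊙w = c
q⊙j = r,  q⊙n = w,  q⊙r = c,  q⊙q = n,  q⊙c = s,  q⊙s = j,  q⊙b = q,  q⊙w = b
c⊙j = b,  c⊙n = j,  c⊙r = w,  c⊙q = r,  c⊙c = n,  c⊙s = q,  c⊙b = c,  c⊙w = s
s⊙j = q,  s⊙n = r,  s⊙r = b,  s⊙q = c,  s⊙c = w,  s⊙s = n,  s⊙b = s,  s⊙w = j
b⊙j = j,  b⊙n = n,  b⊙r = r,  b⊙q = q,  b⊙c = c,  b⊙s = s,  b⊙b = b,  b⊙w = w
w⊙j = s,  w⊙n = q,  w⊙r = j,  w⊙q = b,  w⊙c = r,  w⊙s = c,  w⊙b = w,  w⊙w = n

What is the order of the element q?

The identity element is b (its row matches the header).
q^1 = q
q^2 = q ⊙ q = n
q^3 = n ⊙ q = w
q^4 = w ⊙ q = b
The first power of q equal to the identity is q^4, so ord(q) = 4.

4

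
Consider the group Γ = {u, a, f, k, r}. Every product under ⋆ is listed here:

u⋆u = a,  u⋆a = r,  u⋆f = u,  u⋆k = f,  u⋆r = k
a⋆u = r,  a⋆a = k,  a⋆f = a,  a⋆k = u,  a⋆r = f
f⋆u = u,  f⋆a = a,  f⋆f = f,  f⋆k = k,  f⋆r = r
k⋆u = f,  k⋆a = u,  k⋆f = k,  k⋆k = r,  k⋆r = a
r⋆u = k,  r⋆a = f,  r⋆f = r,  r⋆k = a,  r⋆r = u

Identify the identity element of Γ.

f

The identity e satisfies e ⋆ x = x for all x, so its row in the table reproduces the column headers.
Row f reads: u, a, f, k, r — exactly the header order. So f is the identity.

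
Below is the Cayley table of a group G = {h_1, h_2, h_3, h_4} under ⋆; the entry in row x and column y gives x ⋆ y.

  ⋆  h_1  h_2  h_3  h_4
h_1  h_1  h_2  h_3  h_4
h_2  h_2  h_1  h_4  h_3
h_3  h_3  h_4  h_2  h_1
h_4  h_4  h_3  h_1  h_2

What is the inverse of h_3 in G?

First locate the identity: row h_1 matches the header, so h_1 is the identity.
Scan row h_3 for h_1: h_3 ⋆ h_4 = h_1. Hence h_3^(-1) = h_4.

h_4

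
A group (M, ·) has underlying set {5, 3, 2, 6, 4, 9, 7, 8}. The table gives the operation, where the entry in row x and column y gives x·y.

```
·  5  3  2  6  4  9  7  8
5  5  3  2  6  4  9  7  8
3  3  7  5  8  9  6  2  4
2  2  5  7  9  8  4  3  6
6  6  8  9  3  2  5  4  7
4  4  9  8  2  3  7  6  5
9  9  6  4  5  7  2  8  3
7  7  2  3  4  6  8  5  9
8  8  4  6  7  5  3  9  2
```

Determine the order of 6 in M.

8

The identity element is 5 (its row matches the header).
6^1 = 6
6^2 = 6·6 = 3
6^3 = 3·6 = 8
6^4 = 8·6 = 7
6^5 = 7·6 = 4
6^6 = 4·6 = 2
6^7 = 2·6 = 9
6^8 = 9·6 = 5
The first power of 6 equal to the identity is 6^8, so ord(6) = 8.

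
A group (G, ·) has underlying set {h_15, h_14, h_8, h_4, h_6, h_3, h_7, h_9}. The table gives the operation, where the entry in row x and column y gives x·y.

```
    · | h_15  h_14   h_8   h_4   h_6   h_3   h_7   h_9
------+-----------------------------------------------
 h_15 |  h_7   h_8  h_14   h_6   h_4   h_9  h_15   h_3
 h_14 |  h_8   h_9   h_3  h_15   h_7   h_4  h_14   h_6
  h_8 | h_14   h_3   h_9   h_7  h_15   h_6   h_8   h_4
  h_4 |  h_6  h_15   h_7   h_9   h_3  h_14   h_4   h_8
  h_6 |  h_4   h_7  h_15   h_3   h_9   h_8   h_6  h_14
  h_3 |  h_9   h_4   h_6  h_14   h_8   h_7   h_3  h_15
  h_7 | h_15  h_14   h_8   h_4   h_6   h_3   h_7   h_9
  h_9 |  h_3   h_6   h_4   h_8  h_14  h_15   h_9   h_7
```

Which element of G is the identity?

The identity e satisfies e·x = x for all x, so its row in the table reproduces the column headers.
Row h_7 reads: h_15, h_14, h_8, h_4, h_6, h_3, h_7, h_9 — exactly the header order. So h_7 is the identity.

h_7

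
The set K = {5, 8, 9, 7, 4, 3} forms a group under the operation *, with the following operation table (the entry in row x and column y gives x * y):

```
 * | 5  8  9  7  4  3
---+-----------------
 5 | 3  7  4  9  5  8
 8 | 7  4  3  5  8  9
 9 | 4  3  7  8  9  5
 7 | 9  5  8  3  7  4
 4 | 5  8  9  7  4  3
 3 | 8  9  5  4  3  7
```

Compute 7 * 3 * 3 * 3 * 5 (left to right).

9

7 * 3 = 4
4 * 3 = 3
3 * 3 = 7
7 * 5 = 9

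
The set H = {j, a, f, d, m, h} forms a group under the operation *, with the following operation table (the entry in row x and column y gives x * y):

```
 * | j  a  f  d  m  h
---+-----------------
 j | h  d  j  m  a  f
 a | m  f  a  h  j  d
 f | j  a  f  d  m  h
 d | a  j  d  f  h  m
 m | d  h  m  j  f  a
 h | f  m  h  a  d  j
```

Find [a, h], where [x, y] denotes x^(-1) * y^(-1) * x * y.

Identity is f; from the table a^(-1) = a and h^(-1) = j.
a * j = m
m * a = h
h * h = j

j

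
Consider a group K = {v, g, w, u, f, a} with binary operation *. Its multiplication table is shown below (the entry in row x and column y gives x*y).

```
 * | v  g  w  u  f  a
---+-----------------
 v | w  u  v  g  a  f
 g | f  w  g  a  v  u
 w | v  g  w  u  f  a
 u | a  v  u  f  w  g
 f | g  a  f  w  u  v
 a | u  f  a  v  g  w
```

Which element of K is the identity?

The identity e satisfies e*x = x for all x, so its row in the table reproduces the column headers.
Row w reads: v, g, w, u, f, a — exactly the header order. So w is the identity.
(Structurally, K here is isomorphic to the symmetric group S_3.)

w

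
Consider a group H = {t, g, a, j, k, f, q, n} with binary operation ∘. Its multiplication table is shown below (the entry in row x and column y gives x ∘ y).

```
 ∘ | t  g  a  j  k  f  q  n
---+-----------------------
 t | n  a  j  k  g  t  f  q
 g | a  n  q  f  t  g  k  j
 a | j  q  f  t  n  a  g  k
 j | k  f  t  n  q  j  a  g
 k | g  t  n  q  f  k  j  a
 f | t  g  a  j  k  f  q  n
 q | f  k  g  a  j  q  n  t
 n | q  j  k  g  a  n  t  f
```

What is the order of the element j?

4

The identity element is f (its row matches the header).
j^1 = j
j^2 = j ∘ j = n
j^3 = n ∘ j = g
j^4 = g ∘ j = f
The first power of j equal to the identity is j^4, so ord(j) = 4.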